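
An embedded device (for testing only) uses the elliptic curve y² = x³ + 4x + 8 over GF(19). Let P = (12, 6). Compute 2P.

(2, 9)

tangent at (12, 6): λ = (3·12² + 4)/(2·6) ≡ 18/12. 12⁻¹ ≡ 8 (mod 19), so λ ≡ 18·8 ≡ 11.
  x = λ² - 12 - 12 = 121 - 24 ≡ 2; y = λ·(12 - 2) - 6 ≡ 9. → (2, 9)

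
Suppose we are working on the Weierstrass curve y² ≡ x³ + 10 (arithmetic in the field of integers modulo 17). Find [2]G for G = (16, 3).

(15, 6)

tangent at (16, 3): λ = (3·16² + 0)/(2·3) ≡ 3/6. 6⁻¹ ≡ 3 (mod 17), so λ ≡ 3·3 ≡ 9.
  x = λ² - 16 - 16 = 81 - 32 ≡ 15; y = λ·(16 - 15) - 3 ≡ 6. → (15, 6)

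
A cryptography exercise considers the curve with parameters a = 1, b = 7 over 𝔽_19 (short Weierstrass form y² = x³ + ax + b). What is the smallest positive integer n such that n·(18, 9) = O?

2P: tangent at (18, 9): λ = (3·18² + 1)/(2·9) ≡ 4/18. 18⁻¹ ≡ 18 (mod 19), so λ ≡ 4·18 ≡ 15.
  x = λ² - 18 - 18 = 225 - 36 ≡ 18; y = λ·(18 - 18) - 9 ≡ 10. → (18, 10)
3P: (18, 10) + (18, 9): same x and y₁ ≡ -y₂, so the sum is O.
3P = O, so the order is 3.

3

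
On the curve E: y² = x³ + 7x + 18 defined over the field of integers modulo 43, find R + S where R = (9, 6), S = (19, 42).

(9, 6) + (19, 42). λ = (42 - 6)/(19 - 9) ≡ 36/10 mod 43. 10⁻¹ ≡ 13 (mod 43), so λ ≡ 38.
  x = λ² - 9 - 19 = 1444 - 28 ≡ 40; y = λ·(9 - 40) - 6 ≡ 20. → (40, 20)

(40, 20)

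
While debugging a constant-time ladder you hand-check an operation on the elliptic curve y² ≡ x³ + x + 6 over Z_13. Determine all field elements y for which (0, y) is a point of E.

x³ + 1x + 6 = 6 ≡ 6 (mod 13).
6 is a non-residue mod 13; no y exists.

none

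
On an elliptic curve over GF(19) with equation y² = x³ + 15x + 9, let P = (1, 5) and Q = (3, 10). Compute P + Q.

(7, 18)

(1, 5) + (3, 10). λ = (10 - 5)/(3 - 1) ≡ 5/2 mod 19. 2⁻¹ ≡ 10 (mod 19) since 2·10 = 20 ≡ 1, so λ ≡ 12.
  x = λ² - 1 - 3 = 144 - 4 ≡ 7; y = λ·(1 - 7) - 5 ≡ 18. → (7, 18)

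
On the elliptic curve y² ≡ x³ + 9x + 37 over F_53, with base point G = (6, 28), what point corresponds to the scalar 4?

(49, 34)

Double-and-add on 4 = (100)₂. Start with G = (6, 28) for the leading 1-bit.
double: tangent at (6, 28): λ = (3·6² + 9)/(2·28) ≡ 11/3. 3⁻¹ ≡ 18 (mod 53) since 3·18 = 54 ≡ 1, so λ ≡ 11·18 ≡ 39.
  x = λ² - 6 - 6 = 1521 - 12 ≡ 25; y = λ·(6 - 25) - 28 ≡ 26. → (25, 26)
double: tangent at (25, 26): λ = (3·25² + 9)/(2·26) ≡ 29/52. 52⁻¹ ≡ 52 (mod 53), so λ ≡ 29·52 ≡ 24.
  x = λ² - 25 - 25 = 576 - 50 ≡ 49; y = λ·(25 - 49) - 26 ≡ 34. → (49, 34)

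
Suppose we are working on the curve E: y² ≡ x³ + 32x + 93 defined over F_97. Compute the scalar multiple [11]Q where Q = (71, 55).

Double-and-add on 11 = (1011)₂. Start with Q = (71, 55) for the leading 1-bit.
double: tangent at (71, 55): λ = (3·71² + 32)/(2·55) ≡ 23/13. 13⁻¹ ≡ 15 (mod 97), so λ ≡ 23·15 ≡ 54.
  x = λ² - 71 - 71 = 2916 - 142 ≡ 58; y = λ·(71 - 58) - 55 ≡ 65. → (58, 65)
double: tangent at (58, 65): λ = (3·58² + 32)/(2·65) ≡ 36/33. 33⁻¹ ≡ 50 (mod 97), so λ ≡ 36·50 ≡ 54.
  x = λ² - 58 - 58 = 2916 - 116 ≡ 84; y = λ·(58 - 84) - 65 ≡ 83. → (84, 83)
add Q: (84, 83) + (71, 55). λ = (55 - 83)/(71 - 84) ≡ 69/84 mod 97. 84⁻¹ ≡ 82 (mod 97), so λ ≡ 32.
  x = λ² - 84 - 71 = 1024 - 155 ≡ 93; y = λ·(84 - 93) - 83 ≡ 17. → (93, 17)
double: tangent at (93, 17): λ = (3·93² + 32)/(2·17) ≡ 80/34. 34⁻¹ ≡ 20 (mod 97), so λ ≡ 80·20 ≡ 48.
  x = λ² - 93 - 93 = 2304 - 186 ≡ 81; y = λ·(93 - 81) - 17 ≡ 74. → (81, 74)
add Q: (81, 74) + (71, 55). λ = (55 - 74)/(71 - 81) ≡ 78/87 mod 97. 87⁻¹ ≡ 29 (mod 97), so λ ≡ 31.
  x = λ² - 81 - 71 = 961 - 152 ≡ 33; y = λ·(81 - 33) - 74 ≡ 56. → (33, 56)

(33, 56)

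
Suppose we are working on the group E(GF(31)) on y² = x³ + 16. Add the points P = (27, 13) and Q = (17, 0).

(20, 24)

(27, 13) + (17, 0). λ = (0 - 13)/(17 - 27) ≡ 18/21 mod 31. 21⁻¹ ≡ 3 (mod 31), so λ ≡ 23.
  x = λ² - 27 - 17 = 529 - 44 ≡ 20; y = λ·(27 - 20) - 13 ≡ 24. → (20, 24)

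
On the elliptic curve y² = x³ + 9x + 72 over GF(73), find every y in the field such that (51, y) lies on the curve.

none

x³ + 9x + 72 = 133182 ≡ 30 (mod 73).
30 is a non-residue mod 73; no y exists.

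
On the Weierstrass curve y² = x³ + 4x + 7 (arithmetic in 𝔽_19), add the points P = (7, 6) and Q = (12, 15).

(4, 7)

(7, 6) + (12, 15). λ = (15 - 6)/(12 - 7) ≡ 9/5 mod 19. 5⁻¹ ≡ 4 (mod 19), so λ ≡ 17.
  x = λ² - 7 - 12 = 289 - 19 ≡ 4; y = λ·(7 - 4) - 6 ≡ 7. → (4, 7)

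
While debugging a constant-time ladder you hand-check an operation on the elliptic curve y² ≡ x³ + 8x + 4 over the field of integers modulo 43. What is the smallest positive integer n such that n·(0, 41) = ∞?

2P: tangent at (0, 41): λ = (3·0² + 8)/(2·41) ≡ 8/39. 39⁻¹ ≡ 32 (mod 43) since 39·32 = 1248 ≡ 1, so λ ≡ 8·32 ≡ 41.
  x = λ² - 0 - 0 = 1681 - 0 ≡ 4; y = λ·(0 - 4) - 41 ≡ 10. → (4, 10)
3P: (4, 10) + (0, 41). λ = (41 - 10)/(0 - 4) ≡ 31/39 mod 43. 39⁻¹ ≡ 32 (mod 43) since 39·32 = 1248 ≡ 1, so λ ≡ 3.
  x = λ² - 4 - 0 = 9 - 4 ≡ 5; y = λ·(4 - 5) - 10 ≡ 30. → (5, 30)
4P: (5, 30) + (0, 41). λ = (41 - 30)/(0 - 5) ≡ 11/38 mod 43. 38⁻¹ ≡ 17 (mod 43), so λ ≡ 15.
  x = λ² - 5 - 0 = 225 - 5 ≡ 5; y = λ·(5 - 5) - 30 ≡ 13. → (5, 13)
5P: (5, 13) + (0, 41). λ = (41 - 13)/(0 - 5) ≡ 28/38 mod 43. 38⁻¹ ≡ 17 (mod 43) since 38·17 = 646 ≡ 1, so λ ≡ 3.
  x = λ² - 5 - 0 = 9 - 5 ≡ 4; y = λ·(5 - 4) - 13 ≡ 33. → (4, 33)
6P: (4, 33) + (0, 41). λ = (41 - 33)/(0 - 4) ≡ 8/39 mod 43. 39⁻¹ ≡ 32 (mod 43), so λ ≡ 41.
  x = λ² - 4 - 0 = 1681 - 4 ≡ 0; y = λ·(4 - 0) - 33 ≡ 2. → (0, 2)
7P: (0, 2) + (0, 41): same x and y₁ ≡ -y₂, so the sum is ∞.
7P = ∞, so the order is 7.

7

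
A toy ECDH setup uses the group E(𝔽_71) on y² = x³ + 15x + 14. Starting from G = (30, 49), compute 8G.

Double-and-add on 8 = (1000)₂. Start with G = (30, 49) for the leading 1-bit.
double: tangent at (30, 49): λ = (3·30² + 15)/(2·49) ≡ 17/27. 27⁻¹ ≡ 50 (mod 71), so λ ≡ 17·50 ≡ 69.
  x = λ² - 30 - 30 = 4761 - 60 ≡ 15; y = λ·(30 - 15) - 49 ≡ 63. → (15, 63)
double: tangent at (15, 63): λ = (3·15² + 15)/(2·63) ≡ 51/55. 55⁻¹ ≡ 31 (mod 71), so λ ≡ 51·31 ≡ 19.
  x = λ² - 15 - 15 = 361 - 30 ≡ 47; y = λ·(15 - 47) - 63 ≡ 39. → (47, 39)
double: tangent at (47, 39): λ = (3·47² + 15)/(2·39) ≡ 39/7. 7⁻¹ ≡ 61 (mod 71) since 7·61 = 427 ≡ 1, so λ ≡ 39·61 ≡ 36.
  x = λ² - 47 - 47 = 1296 - 94 ≡ 66; y = λ·(47 - 66) - 39 ≡ 58. → (66, 58)

(66, 58)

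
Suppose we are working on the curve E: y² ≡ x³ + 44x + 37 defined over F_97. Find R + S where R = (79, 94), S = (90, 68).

(37, 36)

(79, 94) + (90, 68). λ = (68 - 94)/(90 - 79) ≡ 71/11 mod 97. 11⁻¹ ≡ 53 (mod 97) since 11·53 = 583 ≡ 1, so λ ≡ 77.
  x = λ² - 79 - 90 = 5929 - 169 ≡ 37; y = λ·(79 - 37) - 94 ≡ 36. → (37, 36)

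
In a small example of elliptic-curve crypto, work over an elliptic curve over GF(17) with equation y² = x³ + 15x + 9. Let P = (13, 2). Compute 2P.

tangent at (13, 2): λ = (3·13² + 15)/(2·2) ≡ 12/4. 4⁻¹ ≡ 13 (mod 17), so λ ≡ 12·13 ≡ 3.
  x = λ² - 13 - 13 = 9 - 26 ≡ 0; y = λ·(13 - 0) - 2 ≡ 3. → (0, 3)

(0, 3)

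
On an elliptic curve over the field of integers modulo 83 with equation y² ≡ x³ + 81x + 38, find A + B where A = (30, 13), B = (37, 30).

(30, 13) + (37, 30). λ = (30 - 13)/(37 - 30) ≡ 17/7 mod 83. 7⁻¹ ≡ 12 (mod 83), so λ ≡ 38.
  x = λ² - 30 - 37 = 1444 - 67 ≡ 49; y = λ·(30 - 49) - 13 ≡ 12. → (49, 12)

(49, 12)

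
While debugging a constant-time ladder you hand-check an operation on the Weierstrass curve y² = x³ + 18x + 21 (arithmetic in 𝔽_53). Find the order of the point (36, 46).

9

2P: tangent at (36, 46): λ = (3·36² + 18)/(2·46) ≡ 37/39. 39⁻¹ ≡ 34 (mod 53), so λ ≡ 37·34 ≡ 39.
  x = λ² - 36 - 36 = 1521 - 72 ≡ 18; y = λ·(36 - 18) - 46 ≡ 20. → (18, 20)
3P: (18, 20) + (36, 46). λ = (46 - 20)/(36 - 18) ≡ 26/18 mod 53. 18⁻¹ ≡ 3 (mod 53), so λ ≡ 25.
  x = λ² - 18 - 36 = 625 - 54 ≡ 41; y = λ·(18 - 41) - 20 ≡ 41. → (41, 41)
4P: (41, 41) + (36, 46). λ = (46 - 41)/(36 - 41) ≡ 5/48 mod 53. 48⁻¹ ≡ 21 (mod 53), so λ ≡ 52.
  x = λ² - 41 - 36 = 2704 - 77 ≡ 30; y = λ·(41 - 30) - 41 ≡ 1. → (30, 1)
5P: (30, 1) + (36, 46). λ = (46 - 1)/(36 - 30) ≡ 45/6 mod 53. 6⁻¹ ≡ 9 (mod 53), so λ ≡ 34.
  x = λ² - 30 - 36 = 1156 - 66 ≡ 30; y = λ·(30 - 30) - 1 ≡ 52. → (30, 52)
6P: (30, 52) + (36, 46). λ = (46 - 52)/(36 - 30) ≡ 47/6 mod 53. 6⁻¹ ≡ 9 (mod 53) since 6·9 = 54 ≡ 1, so λ ≡ 52.
  x = λ² - 30 - 36 = 2704 - 66 ≡ 41; y = λ·(30 - 41) - 52 ≡ 12. → (41, 12)
7P: (41, 12) + (36, 46). λ = (46 - 12)/(36 - 41) ≡ 34/48 mod 53. 48⁻¹ ≡ 21 (mod 53), so λ ≡ 25.
  x = λ² - 41 - 36 = 625 - 77 ≡ 18; y = λ·(41 - 18) - 12 ≡ 33. → (18, 33)
8P: (18, 33) + (36, 46). λ = (46 - 33)/(36 - 18) ≡ 13/18 mod 53. 18⁻¹ ≡ 3 (mod 53), so λ ≡ 39.
  x = λ² - 18 - 36 = 1521 - 54 ≡ 36; y = λ·(18 - 36) - 33 ≡ 7. → (36, 7)
9P: (36, 7) + (36, 46): same x and y₁ ≡ -y₂, so the sum is the point at infinity.
9P = the point at infinity, so the order is 9.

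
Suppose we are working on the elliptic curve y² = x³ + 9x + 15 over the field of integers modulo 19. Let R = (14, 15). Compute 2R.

tangent at (14, 15): λ = (3·14² + 9)/(2·15) ≡ 8/11. 11⁻¹ ≡ 7 (mod 19), so λ ≡ 8·7 ≡ 18.
  x = λ² - 14 - 14 = 324 - 28 ≡ 11; y = λ·(14 - 11) - 15 ≡ 1. → (11, 1)

(11, 1)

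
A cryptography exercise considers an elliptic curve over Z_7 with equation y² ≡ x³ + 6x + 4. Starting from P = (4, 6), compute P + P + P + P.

Double-and-add on 4 = (100)₂. Start with P = (4, 6) for the leading 1-bit.
double: tangent at (4, 6): λ = (3·4² + 6)/(2·6) ≡ 5/5. 5⁻¹ ≡ 3 (mod 7) since 5·3 = 15 ≡ 1, so λ ≡ 5·3 ≡ 1.
  x = λ² - 4 - 4 = 1 - 8 ≡ 0; y = λ·(4 - 0) - 6 ≡ 5. → (0, 5)
double: tangent at (0, 5): λ = (3·0² + 6)/(2·5) ≡ 6/3. 3⁻¹ ≡ 5 (mod 7), so λ ≡ 6·5 ≡ 2.
  x = λ² - 0 - 0 = 4 - 0 ≡ 4; y = λ·(0 - 4) - 5 ≡ 1. → (4, 1)

(4, 1)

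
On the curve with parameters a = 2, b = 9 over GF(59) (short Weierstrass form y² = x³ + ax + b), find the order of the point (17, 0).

2P: (17, 0) + (17, 0): same x and y₁ ≡ -y₂, so the sum is the point at infinity.
2P = the point at infinity, so the order is 2.

2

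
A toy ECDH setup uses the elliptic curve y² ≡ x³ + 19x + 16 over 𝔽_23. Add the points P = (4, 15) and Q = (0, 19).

(4, 15) + (0, 19). λ = (19 - 15)/(0 - 4) ≡ 4/19 mod 23. 19⁻¹ ≡ 17 (mod 23), so λ ≡ 22.
  x = λ² - 4 - 0 = 484 - 4 ≡ 20; y = λ·(4 - 20) - 15 ≡ 1. → (20, 1)

(20, 1)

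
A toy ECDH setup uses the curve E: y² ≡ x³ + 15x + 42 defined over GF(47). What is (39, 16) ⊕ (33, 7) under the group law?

(39, 16) + (33, 7). λ = (7 - 16)/(33 - 39) ≡ 38/41 mod 47. 41⁻¹ ≡ 39 (mod 47) since 41·39 = 1599 ≡ 1, so λ ≡ 25.
  x = λ² - 39 - 33 = 625 - 72 ≡ 36; y = λ·(39 - 36) - 16 ≡ 12. → (36, 12)

(36, 12)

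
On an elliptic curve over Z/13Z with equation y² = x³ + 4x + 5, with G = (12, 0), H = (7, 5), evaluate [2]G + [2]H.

(9, 9)

First 2G:
Repeated addition: build up to 2G.
2G: (12, 0) + (12, 0): same x and y₁ ≡ -y₂, so the sum is 𝒪.
2G = 𝒪.
Next 2H:
Repeated addition: build up to 2H.
2H: tangent at (7, 5): λ = (3·7² + 4)/(2·5) ≡ 8/10. 10⁻¹ ≡ 4 (mod 13), so λ ≡ 8·4 ≡ 6.
  x = λ² - 7 - 7 = 36 - 14 ≡ 9; y = λ·(7 - 9) - 5 ≡ 9. → (9, 9)
2H = (9, 9).
Finally 2G + 2H:
𝒪 + (9, 9) = (9, 9) (identity).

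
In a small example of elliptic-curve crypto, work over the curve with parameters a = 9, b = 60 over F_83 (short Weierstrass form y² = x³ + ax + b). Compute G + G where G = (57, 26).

tangent at (57, 26): λ = (3·57² + 9)/(2·26) ≡ 45/52. 52⁻¹ ≡ 8 (mod 83), so λ ≡ 45·8 ≡ 28.
  x = λ² - 57 - 57 = 784 - 114 ≡ 6; y = λ·(57 - 6) - 26 ≡ 74. → (6, 74)

(6, 74)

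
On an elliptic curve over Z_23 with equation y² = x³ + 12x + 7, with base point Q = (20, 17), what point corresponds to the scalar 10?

(10, 0)

Repeated addition: build up to 10Q.
2Q: tangent at (20, 17): λ = (3·20² + 12)/(2·17) ≡ 16/11. 11⁻¹ ≡ 21 (mod 23), so λ ≡ 16·21 ≡ 14.
  x = λ² - 20 - 20 = 196 - 40 ≡ 18; y = λ·(20 - 18) - 17 ≡ 11. → (18, 11)
3Q: (18, 11) + (20, 17). λ = (17 - 11)/(20 - 18) ≡ 6/2 mod 23. 2⁻¹ ≡ 12 (mod 23), so λ ≡ 3.
  x = λ² - 18 - 20 = 9 - 38 ≡ 17; y = λ·(18 - 17) - 11 ≡ 15. → (17, 15)
4Q: (17, 15) + (20, 17). λ = (17 - 15)/(20 - 17) ≡ 2/3 mod 23. 3⁻¹ ≡ 8 (mod 23) since 3·8 = 24 ≡ 1, so λ ≡ 16.
  x = λ² - 17 - 20 = 256 - 37 ≡ 12; y = λ·(17 - 12) - 15 ≡ 19. → (12, 19)
5Q: (12, 19) + (20, 17). λ = (17 - 19)/(20 - 12) ≡ 21/8 mod 23. 8⁻¹ ≡ 3 (mod 23), so λ ≡ 17.
  x = λ² - 12 - 20 = 289 - 32 ≡ 4; y = λ·(12 - 4) - 19 ≡ 2. → (4, 2)
6Q: (4, 2) + (20, 17). λ = (17 - 2)/(20 - 4) ≡ 15/16 mod 23. 16⁻¹ ≡ 13 (mod 23) since 16·13 = 208 ≡ 1, so λ ≡ 11.
  x = λ² - 4 - 20 = 121 - 24 ≡ 5; y = λ·(4 - 5) - 2 ≡ 10. → (5, 10)
7Q: (5, 10) + (20, 17). λ = (17 - 10)/(20 - 5) ≡ 7/15 mod 23. 15⁻¹ ≡ 20 (mod 23) since 15·20 = 300 ≡ 1, so λ ≡ 2.
  x = λ² - 5 - 20 = 4 - 25 ≡ 2; y = λ·(5 - 2) - 10 ≡ 19. → (2, 19)
8Q: (2, 19) + (20, 17). λ = (17 - 19)/(20 - 2) ≡ 21/18 mod 23. 18⁻¹ ≡ 9 (mod 23), so λ ≡ 5.
  x = λ² - 2 - 20 = 25 - 22 ≡ 3; y = λ·(2 - 3) - 19 ≡ 22. → (3, 22)
9Q: (3, 22) + (20, 17). λ = (17 - 22)/(20 - 3) ≡ 18/17 mod 23. 17⁻¹ ≡ 19 (mod 23) since 17·19 = 323 ≡ 1, so λ ≡ 20.
  x = λ² - 3 - 20 = 400 - 23 ≡ 9; y = λ·(3 - 9) - 22 ≡ 19. → (9, 19)
10Q: (9, 19) + (20, 17). λ = (17 - 19)/(20 - 9) ≡ 21/11 mod 23. 11⁻¹ ≡ 21 (mod 23), so λ ≡ 4.
  x = λ² - 9 - 20 = 16 - 29 ≡ 10; y = λ·(9 - 10) - 19 ≡ 0. → (10, 0)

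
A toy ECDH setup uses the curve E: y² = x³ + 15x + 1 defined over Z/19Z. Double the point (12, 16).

(2, 18)

tangent at (12, 16): λ = (3·12² + 15)/(2·16) ≡ 10/13. 13⁻¹ ≡ 3 (mod 19), so λ ≡ 10·3 ≡ 11.
  x = λ² - 12 - 12 = 121 - 24 ≡ 2; y = λ·(12 - 2) - 16 ≡ 18. → (2, 18)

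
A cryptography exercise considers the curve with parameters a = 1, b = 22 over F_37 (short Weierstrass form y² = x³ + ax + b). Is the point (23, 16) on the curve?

no

y² = 16² ≡ 34; x³ + 1x + 22 = 12212 ≡ 2 (mod 37). 34 ≠ 2.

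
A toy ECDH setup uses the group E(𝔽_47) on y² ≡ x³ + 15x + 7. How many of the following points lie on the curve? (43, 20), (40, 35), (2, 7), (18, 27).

1

(43, 20): 20² ≡ 24, rhs ≡ 24 → on.
(40, 35): 35² ≡ 3, rhs ≡ 29 → off.
(2, 7): 7² ≡ 2, rhs ≡ 45 → off.
(18, 27): 27² ≡ 24, rhs ≡ 46 → off.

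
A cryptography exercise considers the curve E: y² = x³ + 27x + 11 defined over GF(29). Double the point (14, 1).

(10, 11)

tangent at (14, 1): λ = (3·14² + 27)/(2·1) ≡ 6/2. 2⁻¹ ≡ 15 (mod 29), so λ ≡ 6·15 ≡ 3.
  x = λ² - 14 - 14 = 9 - 28 ≡ 10; y = λ·(14 - 10) - 1 ≡ 11. → (10, 11)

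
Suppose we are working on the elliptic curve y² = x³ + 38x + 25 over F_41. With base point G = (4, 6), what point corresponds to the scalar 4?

Double-and-add on 4 = (100)₂. Start with G = (4, 6) for the leading 1-bit.
double: tangent at (4, 6): λ = (3·4² + 38)/(2·6) ≡ 4/12. 12⁻¹ ≡ 24 (mod 41), so λ ≡ 4·24 ≡ 14.
  x = λ² - 4 - 4 = 196 - 8 ≡ 24; y = λ·(4 - 24) - 6 ≡ 1. → (24, 1)
double: tangent at (24, 1): λ = (3·24² + 38)/(2·1) ≡ 3/2. 2⁻¹ ≡ 21 (mod 41), so λ ≡ 3·21 ≡ 22.
  x = λ² - 24 - 24 = 484 - 48 ≡ 26; y = λ·(24 - 26) - 1 ≡ 37. → (26, 37)

(26, 37)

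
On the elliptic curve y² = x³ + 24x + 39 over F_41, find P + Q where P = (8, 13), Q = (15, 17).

(20, 27)

(8, 13) + (15, 17). λ = (17 - 13)/(15 - 8) ≡ 4/7 mod 41. 7⁻¹ ≡ 6 (mod 41), so λ ≡ 24.
  x = λ² - 8 - 15 = 576 - 23 ≡ 20; y = λ·(8 - 20) - 13 ≡ 27. → (20, 27)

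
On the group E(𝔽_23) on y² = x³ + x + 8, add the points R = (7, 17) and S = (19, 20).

(10, 11)

(7, 17) + (19, 20). λ = (20 - 17)/(19 - 7) ≡ 3/12 mod 23. 12⁻¹ ≡ 2 (mod 23), so λ ≡ 6.
  x = λ² - 7 - 19 = 36 - 26 ≡ 10; y = λ·(7 - 10) - 17 ≡ 11. → (10, 11)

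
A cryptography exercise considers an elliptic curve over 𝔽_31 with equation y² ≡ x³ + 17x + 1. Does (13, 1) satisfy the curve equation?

yes

y² = 1² ≡ 1; x³ + 17x + 1 = 2419 ≡ 1 (mod 31). 1 = 1.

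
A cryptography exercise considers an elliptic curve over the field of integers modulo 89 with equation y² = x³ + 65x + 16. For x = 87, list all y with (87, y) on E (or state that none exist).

none

x³ + 65x + 16 = 664174 ≡ 56 (mod 89).
56 is a non-residue mod 89; no y exists.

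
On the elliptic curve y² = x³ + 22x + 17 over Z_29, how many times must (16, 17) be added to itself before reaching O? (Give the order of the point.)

9

2P: tangent at (16, 17): λ = (3·16² + 22)/(2·17) ≡ 7/5. 5⁻¹ ≡ 6 (mod 29) since 5·6 = 30 ≡ 1, so λ ≡ 7·6 ≡ 13.
  x = λ² - 16 - 16 = 169 - 32 ≡ 21; y = λ·(16 - 21) - 17 ≡ 5. → (21, 5)
3P: (21, 5) + (16, 17). λ = (17 - 5)/(16 - 21) ≡ 12/24 mod 29. 24⁻¹ ≡ 23 (mod 29) since 24·23 = 552 ≡ 1, so λ ≡ 15.
  x = λ² - 21 - 16 = 225 - 37 ≡ 14; y = λ·(21 - 14) - 5 ≡ 13. → (14, 13)
4P: (14, 13) + (16, 17). λ = (17 - 13)/(16 - 14) ≡ 4/2 mod 29. 2⁻¹ ≡ 15 (mod 29), so λ ≡ 2.
  x = λ² - 14 - 16 = 4 - 30 ≡ 3; y = λ·(14 - 3) - 13 ≡ 9. → (3, 9)
5P: (3, 9) + (16, 17). λ = (17 - 9)/(16 - 3) ≡ 8/13 mod 29. 13⁻¹ ≡ 9 (mod 29) since 13·9 = 117 ≡ 1, so λ ≡ 14.
  x = λ² - 3 - 16 = 196 - 19 ≡ 3; y = λ·(3 - 3) - 9 ≡ 20. → (3, 20)
6P: (3, 20) + (16, 17). λ = (17 - 20)/(16 - 3) ≡ 26/13 mod 29. 13⁻¹ ≡ 9 (mod 29) since 13·9 = 117 ≡ 1, so λ ≡ 2.
  x = λ² - 3 - 16 = 4 - 19 ≡ 14; y = λ·(3 - 14) - 20 ≡ 16. → (14, 16)
7P: (14, 16) + (16, 17). λ = (17 - 16)/(16 - 14) ≡ 1/2 mod 29. 2⁻¹ ≡ 15 (mod 29) since 2·15 = 30 ≡ 1, so λ ≡ 15.
  x = λ² - 14 - 16 = 225 - 30 ≡ 21; y = λ·(14 - 21) - 16 ≡ 24. → (21, 24)
8P: (21, 24) + (16, 17). λ = (17 - 24)/(16 - 21) ≡ 22/24 mod 29. 24⁻¹ ≡ 23 (mod 29), so λ ≡ 13.
  x = λ² - 21 - 16 = 169 - 37 ≡ 16; y = λ·(21 - 16) - 24 ≡ 12. → (16, 12)
9P: (16, 12) + (16, 17): same x and y₁ ≡ -y₂, so the sum is O.
9P = O, so the order is 9.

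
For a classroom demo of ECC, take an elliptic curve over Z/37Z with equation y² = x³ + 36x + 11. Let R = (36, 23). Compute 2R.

(29, 32)

tangent at (36, 23): λ = (3·36² + 36)/(2·23) ≡ 2/9. 9⁻¹ ≡ 33 (mod 37), so λ ≡ 2·33 ≡ 29.
  x = λ² - 36 - 36 = 841 - 72 ≡ 29; y = λ·(36 - 29) - 23 ≡ 32. → (29, 32)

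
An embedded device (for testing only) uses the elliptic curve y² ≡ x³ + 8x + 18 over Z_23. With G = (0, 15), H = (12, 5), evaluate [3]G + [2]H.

First 3G:
Repeated addition: build up to 3G.
2G: tangent at (0, 15): λ = (3·0² + 8)/(2·15) ≡ 8/7. 7⁻¹ ≡ 10 (mod 23) since 7·10 = 70 ≡ 1, so λ ≡ 8·10 ≡ 11.
  x = λ² - 0 - 0 = 121 - 0 ≡ 6; y = λ·(0 - 6) - 15 ≡ 11. → (6, 11)
3G: (6, 11) + (0, 15). λ = (15 - 11)/(0 - 6) ≡ 4/17 mod 23. 17⁻¹ ≡ 19 (mod 23) since 17·19 = 323 ≡ 1, so λ ≡ 7.
  x = λ² - 6 - 0 = 49 - 6 ≡ 20; y = λ·(6 - 20) - 11 ≡ 6. → (20, 6)
3G = (20, 6).
Next 2H:
Repeated addition: build up to 2H.
2H: tangent at (12, 5): λ = (3·12² + 8)/(2·5) ≡ 3/10. 10⁻¹ ≡ 7 (mod 23), so λ ≡ 3·7 ≡ 21.
  x = λ² - 12 - 12 = 441 - 24 ≡ 3; y = λ·(12 - 3) - 5 ≡ 0. → (3, 0)
2H = (3, 0).
Finally 3G + 2H:
(20, 6) + (3, 0). λ = (0 - 6)/(3 - 20) ≡ 17/6 mod 23. 6⁻¹ ≡ 4 (mod 23), so λ ≡ 22.
  x = λ² - 20 - 3 = 484 - 23 ≡ 1; y = λ·(20 - 1) - 6 ≡ 21. → (1, 21)

(1, 21)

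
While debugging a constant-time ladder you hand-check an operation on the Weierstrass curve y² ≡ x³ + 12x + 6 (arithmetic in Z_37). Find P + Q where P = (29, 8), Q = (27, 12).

(29, 8) + (27, 12). λ = (12 - 8)/(27 - 29) ≡ 4/35 mod 37. 35⁻¹ ≡ 18 (mod 37) since 35·18 = 630 ≡ 1, so λ ≡ 35.
  x = λ² - 29 - 27 = 1225 - 56 ≡ 22; y = λ·(29 - 22) - 8 ≡ 15. → (22, 15)

(22, 15)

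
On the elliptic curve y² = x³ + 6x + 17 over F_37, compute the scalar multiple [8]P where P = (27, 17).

Double-and-add on 8 = (1000)₂. Start with P = (27, 17) for the leading 1-bit.
double: tangent at (27, 17): λ = (3·27² + 6)/(2·17) ≡ 10/34. 34⁻¹ ≡ 12 (mod 37) since 34·12 = 408 ≡ 1, so λ ≡ 10·12 ≡ 9.
  x = λ² - 27 - 27 = 81 - 54 ≡ 27; y = λ·(27 - 27) - 17 ≡ 20. → (27, 20)
double: tangent at (27, 20): λ = (3·27² + 6)/(2·20) ≡ 10/3. 3⁻¹ ≡ 25 (mod 37), so λ ≡ 10·25 ≡ 28.
  x = λ² - 27 - 27 = 784 - 54 ≡ 27; y = λ·(27 - 27) - 20 ≡ 17. → (27, 17)
double: tangent at (27, 17): λ = (3·27² + 6)/(2·17) ≡ 10/34. 34⁻¹ ≡ 12 (mod 37), so λ ≡ 10·12 ≡ 9.
  x = λ² - 27 - 27 = 81 - 54 ≡ 27; y = λ·(27 - 27) - 17 ≡ 20. → (27, 20)

(27, 20)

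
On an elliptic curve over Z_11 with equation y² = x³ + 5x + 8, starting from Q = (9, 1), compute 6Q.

Repeated addition: build up to 6Q.
2Q: tangent at (9, 1): λ = (3·9² + 5)/(2·1) ≡ 6/2. 2⁻¹ ≡ 6 (mod 11) since 2·6 = 12 ≡ 1, so λ ≡ 6·6 ≡ 3.
  x = λ² - 9 - 9 = 9 - 18 ≡ 2; y = λ·(9 - 2) - 1 ≡ 9. → (2, 9)
3Q: (2, 9) + (9, 1). λ = (1 - 9)/(9 - 2) ≡ 3/7 mod 11. 7⁻¹ ≡ 8 (mod 11), so λ ≡ 2.
  x = λ² - 2 - 9 = 4 - 11 ≡ 4; y = λ·(2 - 4) - 9 ≡ 9. → (4, 9)
4Q: (4, 9) + (9, 1). λ = (1 - 9)/(9 - 4) ≡ 3/5 mod 11. 5⁻¹ ≡ 9 (mod 11) since 5·9 = 45 ≡ 1, so λ ≡ 5.
  x = λ² - 4 - 9 = 25 - 13 ≡ 1; y = λ·(4 - 1) - 9 ≡ 6. → (1, 6)
5Q: (1, 6) + (9, 1). λ = (1 - 6)/(9 - 1) ≡ 6/8 mod 11. 8⁻¹ ≡ 7 (mod 11), so λ ≡ 9.
  x = λ² - 1 - 9 = 81 - 10 ≡ 5; y = λ·(1 - 5) - 6 ≡ 2. → (5, 2)
6Q: (5, 2) + (9, 1). λ = (1 - 2)/(9 - 5) ≡ 10/4 mod 11. 4⁻¹ ≡ 3 (mod 11), so λ ≡ 8.
  x = λ² - 5 - 9 = 64 - 14 ≡ 6; y = λ·(5 - 6) - 2 ≡ 1. → (6, 1)

(6, 1)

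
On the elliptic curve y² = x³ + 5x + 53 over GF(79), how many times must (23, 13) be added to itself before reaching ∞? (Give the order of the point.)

2P: tangent at (23, 13): λ = (3·23² + 5)/(2·13) ≡ 12/26. 26⁻¹ ≡ 76 (mod 79), so λ ≡ 12·76 ≡ 43.
  x = λ² - 23 - 23 = 1849 - 46 ≡ 65; y = λ·(23 - 65) - 13 ≡ 77. → (65, 77)
3P: (65, 77) + (23, 13). λ = (13 - 77)/(23 - 65) ≡ 15/37 mod 79. 37⁻¹ ≡ 47 (mod 79) since 37·47 = 1739 ≡ 1, so λ ≡ 73.
  x = λ² - 65 - 23 = 5329 - 88 ≡ 27; y = λ·(65 - 27) - 77 ≡ 11. → (27, 11)
4P: (27, 11) + (23, 13). λ = (13 - 11)/(23 - 27) ≡ 2/75 mod 79. 75⁻¹ ≡ 59 (mod 79), so λ ≡ 39.
  x = λ² - 27 - 23 = 1521 - 50 ≡ 49; y = λ·(27 - 49) - 11 ≡ 0. → (49, 0)
5P: (49, 0) + (23, 13). λ = (13 - 0)/(23 - 49) ≡ 13/53 mod 79. 53⁻¹ ≡ 3 (mod 79), so λ ≡ 39.
  x = λ² - 49 - 23 = 1521 - 72 ≡ 27; y = λ·(49 - 27) - 0 ≡ 68. → (27, 68)
6P: (27, 68) + (23, 13). λ = (13 - 68)/(23 - 27) ≡ 24/75 mod 79. 75⁻¹ ≡ 59 (mod 79), so λ ≡ 73.
  x = λ² - 27 - 23 = 5329 - 50 ≡ 65; y = λ·(27 - 65) - 68 ≡ 2. → (65, 2)
7P: (65, 2) + (23, 13). λ = (13 - 2)/(23 - 65) ≡ 11/37 mod 79. 37⁻¹ ≡ 47 (mod 79) since 37·47 = 1739 ≡ 1, so λ ≡ 43.
  x = λ² - 65 - 23 = 1849 - 88 ≡ 23; y = λ·(65 - 23) - 2 ≡ 66. → (23, 66)
8P: (23, 66) + (23, 13): same x and y₁ ≡ -y₂, so the sum is ∞.
8P = ∞, so the order is 8.

8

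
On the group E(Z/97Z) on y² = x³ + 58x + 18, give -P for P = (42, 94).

(42, 3)

-(42, 94) = (42, -94 mod 97) = (42, 3).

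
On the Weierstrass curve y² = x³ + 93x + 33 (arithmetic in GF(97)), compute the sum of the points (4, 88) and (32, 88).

(61, 9)

(4, 88) + (32, 88). λ = (88 - 88)/(32 - 4) ≡ 0/28 mod 97. 28⁻¹ ≡ 52 (mod 97), so λ ≡ 0.
  x = λ² - 4 - 32 = 0 - 36 ≡ 61; y = λ·(4 - 61) - 88 ≡ 9. → (61, 9)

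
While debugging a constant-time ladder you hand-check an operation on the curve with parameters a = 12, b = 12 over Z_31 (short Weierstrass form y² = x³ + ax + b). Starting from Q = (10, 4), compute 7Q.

Double-and-add on 7 = (111)₂. Start with Q = (10, 4) for the leading 1-bit.
double: tangent at (10, 4): λ = (3·10² + 12)/(2·4) ≡ 2/8. 8⁻¹ ≡ 4 (mod 31) since 8·4 = 32 ≡ 1, so λ ≡ 2·4 ≡ 8.
  x = λ² - 10 - 10 = 64 - 20 ≡ 13; y = λ·(10 - 13) - 4 ≡ 3. → (13, 3)
add Q: (13, 3) + (10, 4). λ = (4 - 3)/(10 - 13) ≡ 1/28 mod 31. 28⁻¹ ≡ 10 (mod 31), so λ ≡ 10.
  x = λ² - 13 - 10 = 100 - 23 ≡ 15; y = λ·(13 - 15) - 3 ≡ 8. → (15, 8)
double: tangent at (15, 8): λ = (3·15² + 12)/(2·8) ≡ 5/16. 16⁻¹ ≡ 2 (mod 31), so λ ≡ 5·2 ≡ 10.
  x = λ² - 15 - 15 = 100 - 30 ≡ 8; y = λ·(15 - 8) - 8 ≡ 0. → (8, 0)
add Q: (8, 0) + (10, 4). λ = (4 - 0)/(10 - 8) ≡ 4/2 mod 31. 2⁻¹ ≡ 16 (mod 31), so λ ≡ 2.
  x = λ² - 8 - 10 = 4 - 18 ≡ 17; y = λ·(8 - 17) - 0 ≡ 13. → (17, 13)

(17, 13)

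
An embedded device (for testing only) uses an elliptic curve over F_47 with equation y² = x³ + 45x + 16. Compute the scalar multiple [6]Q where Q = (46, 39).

(0, 4)

Repeated addition: build up to 6Q.
2Q: tangent at (46, 39): λ = (3·46² + 45)/(2·39) ≡ 1/31. 31⁻¹ ≡ 44 (mod 47) since 31·44 = 1364 ≡ 1, so λ ≡ 1·44 ≡ 44.
  x = λ² - 46 - 46 = 1936 - 92 ≡ 11; y = λ·(46 - 11) - 39 ≡ 44. → (11, 44)
3Q: (11, 44) + (46, 39). λ = (39 - 44)/(46 - 11) ≡ 42/35 mod 47. 35⁻¹ ≡ 43 (mod 47), so λ ≡ 20.
  x = λ² - 11 - 46 = 400 - 57 ≡ 14; y = λ·(11 - 14) - 44 ≡ 37. → (14, 37)
4Q: (14, 37) + (46, 39). λ = (39 - 37)/(46 - 14) ≡ 2/32 mod 47. 32⁻¹ ≡ 25 (mod 47), so λ ≡ 3.
  x = λ² - 14 - 46 = 9 - 60 ≡ 43; y = λ·(14 - 43) - 37 ≡ 17. → (43, 17)
5Q: (43, 17) + (46, 39). λ = (39 - 17)/(46 - 43) ≡ 22/3 mod 47. 3⁻¹ ≡ 16 (mod 47) since 3·16 = 48 ≡ 1, so λ ≡ 23.
  x = λ² - 43 - 46 = 529 - 89 ≡ 17; y = λ·(43 - 17) - 17 ≡ 17. → (17, 17)
6Q: (17, 17) + (46, 39). λ = (39 - 17)/(46 - 17) ≡ 22/29 mod 47. 29⁻¹ ≡ 13 (mod 47), so λ ≡ 4.
  x = λ² - 17 - 46 = 16 - 63 ≡ 0; y = λ·(17 - 0) - 17 ≡ 4. → (0, 4)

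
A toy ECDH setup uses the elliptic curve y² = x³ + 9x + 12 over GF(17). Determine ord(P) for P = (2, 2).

2P: tangent at (2, 2): λ = (3·2² + 9)/(2·2) ≡ 4/4. 4⁻¹ ≡ 13 (mod 17), so λ ≡ 4·13 ≡ 1.
  x = λ² - 2 - 2 = 1 - 4 ≡ 14; y = λ·(2 - 14) - 2 ≡ 3. → (14, 3)
3P: (14, 3) + (2, 2). λ = (2 - 3)/(2 - 14) ≡ 16/5 mod 17. 5⁻¹ ≡ 7 (mod 17) since 5·7 = 35 ≡ 1, so λ ≡ 10.
  x = λ² - 14 - 2 = 100 - 16 ≡ 16; y = λ·(14 - 16) - 3 ≡ 11. → (16, 11)
4P: (16, 11) + (2, 2). λ = (2 - 11)/(2 - 16) ≡ 8/3 mod 17. 3⁻¹ ≡ 6 (mod 17), so λ ≡ 14.
  x = λ² - 16 - 2 = 196 - 18 ≡ 8; y = λ·(16 - 8) - 11 ≡ 16. → (8, 16)
5P: (8, 16) + (2, 2). λ = (2 - 16)/(2 - 8) ≡ 3/11 mod 17. 11⁻¹ ≡ 14 (mod 17) since 11·14 = 154 ≡ 1, so λ ≡ 8.
  x = λ² - 8 - 2 = 64 - 10 ≡ 3; y = λ·(8 - 3) - 16 ≡ 7. → (3, 7)
6P: (3, 7) + (2, 2). λ = (2 - 7)/(2 - 3) ≡ 12/16 mod 17. 16⁻¹ ≡ 16 (mod 17), so λ ≡ 5.
  x = λ² - 3 - 2 = 25 - 5 ≡ 3; y = λ·(3 - 3) - 7 ≡ 10. → (3, 10)
7P: (3, 10) + (2, 2). λ = (2 - 10)/(2 - 3) ≡ 9/16 mod 17. 16⁻¹ ≡ 16 (mod 17), so λ ≡ 8.
  x = λ² - 3 - 2 = 64 - 5 ≡ 8; y = λ·(3 - 8) - 10 ≡ 1. → (8, 1)
8P: (8, 1) + (2, 2). λ = (2 - 1)/(2 - 8) ≡ 1/11 mod 17. 11⁻¹ ≡ 14 (mod 17), so λ ≡ 14.
  x = λ² - 8 - 2 = 196 - 10 ≡ 16; y = λ·(8 - 16) - 1 ≡ 6. → (16, 6)
9P: (16, 6) + (2, 2). λ = (2 - 6)/(2 - 16) ≡ 13/3 mod 17. 3⁻¹ ≡ 6 (mod 17), so λ ≡ 10.
  x = λ² - 16 - 2 = 100 - 18 ≡ 14; y = λ·(16 - 14) - 6 ≡ 14. → (14, 14)
10P: (14, 14) + (2, 2). λ = (2 - 14)/(2 - 14) ≡ 5/5 mod 17. 5⁻¹ ≡ 7 (mod 17), so λ ≡ 1.
  x = λ² - 14 - 2 = 1 - 16 ≡ 2; y = λ·(14 - 2) - 14 ≡ 15. → (2, 15)
11P: (2, 15) + (2, 2): same x and y₁ ≡ -y₂, so the sum is O.
11P = O, so the order is 11.

11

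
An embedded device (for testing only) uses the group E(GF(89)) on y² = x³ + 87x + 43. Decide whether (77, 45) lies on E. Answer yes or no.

no

y² = 45² ≡ 67; x³ + 87x + 43 = 463275 ≡ 30 (mod 89). 67 ≠ 30.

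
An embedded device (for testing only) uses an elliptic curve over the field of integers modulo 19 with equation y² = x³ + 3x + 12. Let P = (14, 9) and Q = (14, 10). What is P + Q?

The two points share x = 14 and their y-coordinates satisfy 9 + 10 ≡ 0 (mod 19), so they are inverses. Their sum is O.

O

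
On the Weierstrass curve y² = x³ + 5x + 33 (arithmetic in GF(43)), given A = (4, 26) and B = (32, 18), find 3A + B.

(20, 7)

First 3A:
Repeated addition: build up to 3A.
2A: tangent at (4, 26): λ = (3·4² + 5)/(2·26) ≡ 10/9. 9⁻¹ ≡ 24 (mod 43), so λ ≡ 10·24 ≡ 25.
  x = λ² - 4 - 4 = 625 - 8 ≡ 15; y = λ·(4 - 15) - 26 ≡ 0. → (15, 0)
3A: (15, 0) + (4, 26). λ = (26 - 0)/(4 - 15) ≡ 26/32 mod 43. 32⁻¹ ≡ 39 (mod 43), so λ ≡ 25.
  x = λ² - 15 - 4 = 625 - 19 ≡ 4; y = λ·(15 - 4) - 0 ≡ 17. → (4, 17)
3A = (4, 17).
Finally 3A + B:
(4, 17) + (32, 18). λ = (18 - 17)/(32 - 4) ≡ 1/28 mod 43. 28⁻¹ ≡ 20 (mod 43), so λ ≡ 20.
  x = λ² - 4 - 32 = 400 - 36 ≡ 20; y = λ·(4 - 20) - 17 ≡ 7. → (20, 7)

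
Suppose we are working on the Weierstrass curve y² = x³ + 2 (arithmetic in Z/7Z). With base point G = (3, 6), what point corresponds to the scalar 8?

Double-and-add on 8 = (1000)₂. Start with G = (3, 6) for the leading 1-bit.
double: tangent at (3, 6): λ = (3·3² + 0)/(2·6) ≡ 6/5. 5⁻¹ ≡ 3 (mod 7), so λ ≡ 6·3 ≡ 4.
  x = λ² - 3 - 3 = 16 - 6 ≡ 3; y = λ·(3 - 3) - 6 ≡ 1. → (3, 1)
double: tangent at (3, 1): λ = (3·3² + 0)/(2·1) ≡ 6/2. 2⁻¹ ≡ 4 (mod 7), so λ ≡ 6·4 ≡ 3.
  x = λ² - 3 - 3 = 9 - 6 ≡ 3; y = λ·(3 - 3) - 1 ≡ 6. → (3, 6)
double: tangent at (3, 6): λ = (3·3² + 0)/(2·6) ≡ 6/5. 5⁻¹ ≡ 3 (mod 7), so λ ≡ 6·3 ≡ 4.
  x = λ² - 3 - 3 = 16 - 6 ≡ 3; y = λ·(3 - 3) - 6 ≡ 1. → (3, 1)

(3, 1)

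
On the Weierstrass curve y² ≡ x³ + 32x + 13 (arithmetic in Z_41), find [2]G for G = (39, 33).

(9, 28)

tangent at (39, 33): λ = (3·39² + 32)/(2·33) ≡ 3/25. 25⁻¹ ≡ 23 (mod 41) since 25·23 = 575 ≡ 1, so λ ≡ 3·23 ≡ 28.
  x = λ² - 39 - 39 = 784 - 78 ≡ 9; y = λ·(39 - 9) - 33 ≡ 28. → (9, 28)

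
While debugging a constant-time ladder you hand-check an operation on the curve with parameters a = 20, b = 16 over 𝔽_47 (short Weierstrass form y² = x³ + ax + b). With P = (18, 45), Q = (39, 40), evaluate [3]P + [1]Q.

(39, 7)

First 3P:
Repeated addition: build up to 3P.
2P: tangent at (18, 45): λ = (3·18² + 20)/(2·45) ≡ 5/43. 43⁻¹ ≡ 35 (mod 47) since 43·35 = 1505 ≡ 1, so λ ≡ 5·35 ≡ 34.
  x = λ² - 18 - 18 = 1156 - 36 ≡ 39; y = λ·(18 - 39) - 45 ≡ 40. → (39, 40)
3P: (39, 40) + (18, 45). λ = (45 - 40)/(18 - 39) ≡ 5/26 mod 47. 26⁻¹ ≡ 38 (mod 47), so λ ≡ 2.
  x = λ² - 39 - 18 = 4 - 57 ≡ 41; y = λ·(39 - 41) - 40 ≡ 3. → (41, 3)
3P = (41, 3).
Finally 3P + Q:
(41, 3) + (39, 40). λ = (40 - 3)/(39 - 41) ≡ 37/45 mod 47. 45⁻¹ ≡ 23 (mod 47), so λ ≡ 5.
  x = λ² - 41 - 39 = 25 - 80 ≡ 39; y = λ·(41 - 39) - 3 ≡ 7. → (39, 7)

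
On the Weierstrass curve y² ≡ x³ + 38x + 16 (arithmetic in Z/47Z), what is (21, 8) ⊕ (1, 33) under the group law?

(6, 32)

(21, 8) + (1, 33). λ = (33 - 8)/(1 - 21) ≡ 25/27 mod 47. 27⁻¹ ≡ 7 (mod 47), so λ ≡ 34.
  x = λ² - 21 - 1 = 1156 - 22 ≡ 6; y = λ·(21 - 6) - 8 ≡ 32. → (6, 32)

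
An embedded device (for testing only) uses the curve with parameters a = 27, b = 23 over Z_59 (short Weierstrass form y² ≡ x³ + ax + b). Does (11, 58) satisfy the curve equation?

y² = 58² ≡ 1; x³ + 27x + 23 = 1651 ≡ 58 (mod 59). 1 ≠ 58.

no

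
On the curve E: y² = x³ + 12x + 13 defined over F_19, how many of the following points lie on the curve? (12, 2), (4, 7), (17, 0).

(12, 2): 2² ≡ 4, rhs ≡ 4 → on.
(4, 7): 7² ≡ 11, rhs ≡ 11 → on.
(17, 0): 0² ≡ 0, rhs ≡ 0 → on.

3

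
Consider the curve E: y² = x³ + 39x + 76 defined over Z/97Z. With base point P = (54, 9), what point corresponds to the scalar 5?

Repeated addition: build up to 5P.
2P: tangent at (54, 9): λ = (3·54² + 39)/(2·9) ≡ 57/18. 18⁻¹ ≡ 27 (mod 97) since 18·27 = 486 ≡ 1, so λ ≡ 57·27 ≡ 84.
  x = λ² - 54 - 54 = 7056 - 108 ≡ 61; y = λ·(54 - 61) - 9 ≡ 82. → (61, 82)
3P: (61, 82) + (54, 9). λ = (9 - 82)/(54 - 61) ≡ 24/90 mod 97. 90⁻¹ ≡ 83 (mod 97), so λ ≡ 52.
  x = λ² - 61 - 54 = 2704 - 115 ≡ 67; y = λ·(61 - 67) - 82 ≡ 91. → (67, 91)
4P: (67, 91) + (54, 9). λ = (9 - 91)/(54 - 67) ≡ 15/84 mod 97. 84⁻¹ ≡ 82 (mod 97) since 84·82 = 6888 ≡ 1, so λ ≡ 66.
  x = λ² - 67 - 54 = 4356 - 121 ≡ 64; y = λ·(67 - 64) - 91 ≡ 10. → (64, 10)
5P: (64, 10) + (54, 9). λ = (9 - 10)/(54 - 64) ≡ 96/87 mod 97. 87⁻¹ ≡ 29 (mod 97), so λ ≡ 68.
  x = λ² - 64 - 54 = 4624 - 118 ≡ 44; y = λ·(64 - 44) - 10 ≡ 89. → (44, 89)

(44, 89)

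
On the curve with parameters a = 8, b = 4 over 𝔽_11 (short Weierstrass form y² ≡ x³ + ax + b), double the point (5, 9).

tangent at (5, 9): λ = (3·5² + 8)/(2·9) ≡ 6/7. 7⁻¹ ≡ 8 (mod 11), so λ ≡ 6·8 ≡ 4.
  x = λ² - 5 - 5 = 16 - 10 ≡ 6; y = λ·(5 - 6) - 9 ≡ 9. → (6, 9)

(6, 9)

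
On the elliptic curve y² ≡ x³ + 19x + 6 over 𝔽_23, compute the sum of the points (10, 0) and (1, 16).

(10, 0) + (1, 16). λ = (16 - 0)/(1 - 10) ≡ 16/14 mod 23. 14⁻¹ ≡ 5 (mod 23) since 14·5 = 70 ≡ 1, so λ ≡ 11.
  x = λ² - 10 - 1 = 121 - 11 ≡ 18; y = λ·(10 - 18) - 0 ≡ 4. → (18, 4)

(18, 4)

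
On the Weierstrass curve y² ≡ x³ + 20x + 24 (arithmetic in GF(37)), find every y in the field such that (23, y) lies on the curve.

x³ + 20x + 24 = 12651 ≡ 34 (mod 37).
Square roots of 34 mod 37: 16 and 21 (since 16² = 256 ≡ 34).

16, 21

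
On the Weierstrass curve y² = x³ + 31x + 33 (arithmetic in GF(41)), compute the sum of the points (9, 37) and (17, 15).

(20, 24)

(9, 37) + (17, 15). λ = (15 - 37)/(17 - 9) ≡ 19/8 mod 41. 8⁻¹ ≡ 36 (mod 41) since 8·36 = 288 ≡ 1, so λ ≡ 28.
  x = λ² - 9 - 17 = 784 - 26 ≡ 20; y = λ·(9 - 20) - 37 ≡ 24. → (20, 24)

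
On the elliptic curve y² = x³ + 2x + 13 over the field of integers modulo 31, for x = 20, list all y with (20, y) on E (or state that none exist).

x³ + 2x + 13 = 8053 ≡ 24 (mod 31).
24 is a non-residue mod 31; no y exists.

none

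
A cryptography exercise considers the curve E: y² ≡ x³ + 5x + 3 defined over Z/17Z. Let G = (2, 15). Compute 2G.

tangent at (2, 15): λ = (3·2² + 5)/(2·15) ≡ 0/13. 13⁻¹ ≡ 4 (mod 17) since 13·4 = 52 ≡ 1, so λ ≡ 0·4 ≡ 0.
  x = λ² - 2 - 2 = 0 - 4 ≡ 13; y = λ·(2 - 13) - 15 ≡ 2. → (13, 2)

(13, 2)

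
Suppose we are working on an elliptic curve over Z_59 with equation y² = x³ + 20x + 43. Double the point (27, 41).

tangent at (27, 41): λ = (3·27² + 20)/(2·41) ≡ 24/23. 23⁻¹ ≡ 18 (mod 59), so λ ≡ 24·18 ≡ 19.
  x = λ² - 27 - 27 = 361 - 54 ≡ 12; y = λ·(27 - 12) - 41 ≡ 8. → (12, 8)

(12, 8)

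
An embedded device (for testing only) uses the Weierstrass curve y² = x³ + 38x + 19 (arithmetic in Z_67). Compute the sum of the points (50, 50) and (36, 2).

(50, 50) + (36, 2). λ = (2 - 50)/(36 - 50) ≡ 19/53 mod 67. 53⁻¹ ≡ 43 (mod 67) since 53·43 = 2279 ≡ 1, so λ ≡ 13.
  x = λ² - 50 - 36 = 169 - 86 ≡ 16; y = λ·(50 - 16) - 50 ≡ 57. → (16, 57)

(16, 57)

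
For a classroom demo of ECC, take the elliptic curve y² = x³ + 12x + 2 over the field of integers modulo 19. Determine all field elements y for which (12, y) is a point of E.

x³ + 12x + 2 = 1874 ≡ 12 (mod 19).
12 is a non-residue mod 19; no y exists.

none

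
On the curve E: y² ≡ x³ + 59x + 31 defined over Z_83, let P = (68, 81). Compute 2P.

tangent at (68, 81): λ = (3·68² + 59)/(2·81) ≡ 70/79. 79⁻¹ ≡ 62 (mod 83) since 79·62 = 4898 ≡ 1, so λ ≡ 70·62 ≡ 24.
  x = λ² - 68 - 68 = 576 - 136 ≡ 25; y = λ·(68 - 25) - 81 ≡ 38. → (25, 38)

(25, 38)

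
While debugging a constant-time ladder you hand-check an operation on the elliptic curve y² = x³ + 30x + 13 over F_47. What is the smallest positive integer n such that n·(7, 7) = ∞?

3

2P: tangent at (7, 7): λ = (3·7² + 30)/(2·7) ≡ 36/14. 14⁻¹ ≡ 37 (mod 47), so λ ≡ 36·37 ≡ 16.
  x = λ² - 7 - 7 = 256 - 14 ≡ 7; y = λ·(7 - 7) - 7 ≡ 40. → (7, 40)
3P: (7, 40) + (7, 7): same x and y₁ ≡ -y₂, so the sum is ∞.
3P = ∞, so the order is 3.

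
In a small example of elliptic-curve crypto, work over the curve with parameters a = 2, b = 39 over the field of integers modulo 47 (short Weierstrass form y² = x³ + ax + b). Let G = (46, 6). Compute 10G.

(31, 0)

Repeated addition: build up to 10G.
2G: tangent at (46, 6): λ = (3·46² + 2)/(2·6) ≡ 5/12. 12⁻¹ ≡ 4 (mod 47), so λ ≡ 5·4 ≡ 20.
  x = λ² - 46 - 46 = 400 - 92 ≡ 26; y = λ·(46 - 26) - 6 ≡ 18. → (26, 18)
3G: (26, 18) + (46, 6). λ = (6 - 18)/(46 - 26) ≡ 35/20 mod 47. 20⁻¹ ≡ 40 (mod 47), so λ ≡ 37.
  x = λ² - 26 - 46 = 1369 - 72 ≡ 28; y = λ·(26 - 28) - 18 ≡ 2. → (28, 2)
4G: (28, 2) + (46, 6). λ = (6 - 2)/(46 - 28) ≡ 4/18 mod 47. 18⁻¹ ≡ 34 (mod 47), so λ ≡ 42.
  x = λ² - 28 - 46 = 1764 - 74 ≡ 45; y = λ·(28 - 45) - 2 ≡ 36. → (45, 36)
5G: (45, 36) + (46, 6). λ = (6 - 36)/(46 - 45) ≡ 17/1 mod 47. 1⁻¹ ≡ 1 (mod 47) since 1·1 = 1 ≡ 1, so λ ≡ 17.
  x = λ² - 45 - 46 = 289 - 91 ≡ 10; y = λ·(45 - 10) - 36 ≡ 42. → (10, 42)
6G: (10, 42) + (46, 6). λ = (6 - 42)/(46 - 10) ≡ 11/36 mod 47. 36⁻¹ ≡ 17 (mod 47), so λ ≡ 46.
  x = λ² - 10 - 46 = 2116 - 56 ≡ 39; y = λ·(10 - 39) - 42 ≡ 34. → (39, 34)
7G: (39, 34) + (46, 6). λ = (6 - 34)/(46 - 39) ≡ 19/7 mod 47. 7⁻¹ ≡ 27 (mod 47), so λ ≡ 43.
  x = λ² - 39 - 46 = 1849 - 85 ≡ 25; y = λ·(39 - 25) - 34 ≡ 4. → (25, 4)
8G: (25, 4) + (46, 6). λ = (6 - 4)/(46 - 25) ≡ 2/21 mod 47. 21⁻¹ ≡ 9 (mod 47), so λ ≡ 18.
  x = λ² - 25 - 46 = 324 - 71 ≡ 18; y = λ·(25 - 18) - 4 ≡ 28. → (18, 28)
9G: (18, 28) + (46, 6). λ = (6 - 28)/(46 - 18) ≡ 25/28 mod 47. 28⁻¹ ≡ 42 (mod 47), so λ ≡ 16.
  x = λ² - 18 - 46 = 256 - 64 ≡ 4; y = λ·(18 - 4) - 28 ≡ 8. → (4, 8)
10G: (4, 8) + (46, 6). λ = (6 - 8)/(46 - 4) ≡ 45/42 mod 47. 42⁻¹ ≡ 28 (mod 47), so λ ≡ 38.
  x = λ² - 4 - 46 = 1444 - 50 ≡ 31; y = λ·(4 - 31) - 8 ≡ 0. → (31, 0)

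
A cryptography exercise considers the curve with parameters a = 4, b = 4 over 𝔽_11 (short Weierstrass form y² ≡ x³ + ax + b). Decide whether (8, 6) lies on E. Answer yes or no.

y² = 6² ≡ 3; x³ + 4x + 4 = 548 ≡ 9 (mod 11). 3 ≠ 9.

no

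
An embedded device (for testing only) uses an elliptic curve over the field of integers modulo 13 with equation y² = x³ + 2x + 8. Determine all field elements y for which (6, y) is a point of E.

none

x³ + 2x + 8 = 236 ≡ 2 (mod 13).
2 is a non-residue mod 13; no y exists.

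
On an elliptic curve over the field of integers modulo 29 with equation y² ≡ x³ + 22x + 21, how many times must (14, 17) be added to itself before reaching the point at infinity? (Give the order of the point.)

11

2P: tangent at (14, 17): λ = (3·14² + 22)/(2·17) ≡ 1/5. 5⁻¹ ≡ 6 (mod 29) since 5·6 = 30 ≡ 1, so λ ≡ 1·6 ≡ 6.
  x = λ² - 14 - 14 = 36 - 28 ≡ 8; y = λ·(14 - 8) - 17 ≡ 19. → (8, 19)
3P: (8, 19) + (14, 17). λ = (17 - 19)/(14 - 8) ≡ 27/6 mod 29. 6⁻¹ ≡ 5 (mod 29), so λ ≡ 19.
  x = λ² - 8 - 14 = 361 - 22 ≡ 20; y = λ·(8 - 20) - 19 ≡ 14. → (20, 14)
4P: (20, 14) + (14, 17). λ = (17 - 14)/(14 - 20) ≡ 3/23 mod 29. 23⁻¹ ≡ 24 (mod 29), so λ ≡ 14.
  x = λ² - 20 - 14 = 196 - 34 ≡ 17; y = λ·(20 - 17) - 14 ≡ 28. → (17, 28)
5P: (17, 28) + (14, 17). λ = (17 - 28)/(14 - 17) ≡ 18/26 mod 29. 26⁻¹ ≡ 19 (mod 29), so λ ≡ 23.
  x = λ² - 17 - 14 = 529 - 31 ≡ 5; y = λ·(17 - 5) - 28 ≡ 16. → (5, 16)
6P: (5, 16) + (14, 17). λ = (17 - 16)/(14 - 5) ≡ 1/9 mod 29. 9⁻¹ ≡ 13 (mod 29) since 9·13 = 117 ≡ 1, so λ ≡ 13.
  x = λ² - 5 - 14 = 169 - 19 ≡ 5; y = λ·(5 - 5) - 16 ≡ 13. → (5, 13)
7P: (5, 13) + (14, 17). λ = (17 - 13)/(14 - 5) ≡ 4/9 mod 29. 9⁻¹ ≡ 13 (mod 29), so λ ≡ 23.
  x = λ² - 5 - 14 = 529 - 19 ≡ 17; y = λ·(5 - 17) - 13 ≡ 1. → (17, 1)
8P: (17, 1) + (14, 17). λ = (17 - 1)/(14 - 17) ≡ 16/26 mod 29. 26⁻¹ ≡ 19 (mod 29), so λ ≡ 14.
  x = λ² - 17 - 14 = 196 - 31 ≡ 20; y = λ·(17 - 20) - 1 ≡ 15. → (20, 15)
9P: (20, 15) + (14, 17). λ = (17 - 15)/(14 - 20) ≡ 2/23 mod 29. 23⁻¹ ≡ 24 (mod 29), so λ ≡ 19.
  x = λ² - 20 - 14 = 361 - 34 ≡ 8; y = λ·(20 - 8) - 15 ≡ 10. → (8, 10)
10P: (8, 10) + (14, 17). λ = (17 - 10)/(14 - 8) ≡ 7/6 mod 29. 6⁻¹ ≡ 5 (mod 29), so λ ≡ 6.
  x = λ² - 8 - 14 = 36 - 22 ≡ 14; y = λ·(8 - 14) - 10 ≡ 12. → (14, 12)
11P: (14, 12) + (14, 17): same x and y₁ ≡ -y₂, so the sum is the point at infinity.
11P = the point at infinity, so the order is 11.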